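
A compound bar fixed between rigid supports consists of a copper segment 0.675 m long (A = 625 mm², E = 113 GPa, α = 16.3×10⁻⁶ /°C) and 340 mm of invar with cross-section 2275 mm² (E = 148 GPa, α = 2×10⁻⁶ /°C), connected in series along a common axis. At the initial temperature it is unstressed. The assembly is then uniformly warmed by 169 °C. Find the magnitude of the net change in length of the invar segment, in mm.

|ΔL| ≈ 0.0737 mm

With the walls removed the bar would change length by δ_free = Σ αᵢΔT Lᵢ = 16.3×10⁻⁶×169×675 + 2×10⁻⁶×169×340 = 1.974 mm.
Since the ends are fixed, an axial force P builds up, equal in every segment, with P · Σ Lᵢ/(AᵢEᵢ) = δ_free.
The series flexibility is Σ Lᵢ/(AᵢEᵢ) = 675/(625×113×10³) + 340/(2275×148×10³) = 1.057×10⁻⁵ mm/N.
P = 1.974 / 1.057×10⁻⁵ = 186800 N = 186.8 kN, compressive.
For the invar segment, free thermal change = 2×10⁻⁶×169×340 = 0.1149 mm and elastic change from P = 186800×340/(2275×148×10³) = 0.1887 mm; these oppose, so the net change is 0.0737 mm (segment shortens).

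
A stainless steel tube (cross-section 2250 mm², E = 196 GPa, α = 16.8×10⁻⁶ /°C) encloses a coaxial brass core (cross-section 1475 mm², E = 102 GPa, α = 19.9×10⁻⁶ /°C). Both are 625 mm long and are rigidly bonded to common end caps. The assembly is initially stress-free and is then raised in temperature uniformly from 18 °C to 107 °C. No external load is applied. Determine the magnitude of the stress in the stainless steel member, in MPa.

The brass has the larger α, so on heating it would change length more than the stainless steel if both were free. The rigid plates force a common final length, so the brass is put into compression and the stainless steel into tension, with equal and opposite forces P (no external load).
Equating the net (thermal + elastic) strains gives |α₁ − α₂|·ΔT = P·[1/(A₁E₁) + 1/(A₂E₂)].
|α₁ − α₂|·ΔT = 3.1×10⁻⁶ × 89 = 0.0002759.
1/(A₁E₁) + 1/(A₂E₂) = 1/(2250×196×10³) + 1/(1475×102×10³) = 8.914×10⁻⁹ N⁻¹.
So P = 0.0002759 / 8.914×10⁻⁹ = 30.95 kN.
σ_{stainless steel} = P/A₁ = 30950/2250 = 13.76 MPa, tensile.

σ ≈ 13.8 MPa (tensile)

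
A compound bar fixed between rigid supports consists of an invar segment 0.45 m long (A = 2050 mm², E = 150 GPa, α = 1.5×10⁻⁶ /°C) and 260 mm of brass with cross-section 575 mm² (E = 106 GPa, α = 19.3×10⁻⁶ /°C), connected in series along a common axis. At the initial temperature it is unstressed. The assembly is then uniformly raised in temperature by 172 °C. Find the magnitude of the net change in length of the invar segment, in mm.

With the walls removed the bar would change length by δ_free = Σ αᵢΔT Lᵢ = 1.5×10⁻⁶×172×450 + 19.3×10⁻⁶×172×260 = 0.9792 mm.
Since the ends are fixed, an axial force P builds up, equal in every segment, with P · Σ Lᵢ/(AᵢEᵢ) = δ_free.
The series flexibility is Σ Lᵢ/(AᵢEᵢ) = 450/(2050×150×10³) + 260/(575×106×10³) = 5.729×10⁻⁶ mm/N.
Hence P = δ_free / Σ(L/AE) = 0.9792/5.729×10⁻⁶ = 170.9 kN (compressive).
For the invar segment, free thermal change = 1.5×10⁻⁶×172×450 = 0.1161 mm and elastic change from P = 170900×450/(2050×150×10³) = 0.2501 mm; these oppose, so the net change is 0.134 mm (segment shortens).

|ΔL| ≈ 0.134 mm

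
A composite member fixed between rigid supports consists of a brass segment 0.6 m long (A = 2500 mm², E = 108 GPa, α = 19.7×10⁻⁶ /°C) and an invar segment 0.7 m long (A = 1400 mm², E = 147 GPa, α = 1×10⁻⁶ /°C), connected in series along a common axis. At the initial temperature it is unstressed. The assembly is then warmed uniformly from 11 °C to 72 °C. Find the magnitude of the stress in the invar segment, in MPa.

σ ≈ 97 MPa (compressive)

Free thermal expansion of the whole bar: Σ αᵢΔT Lᵢ = 19.7×10⁻⁶×61×600 + 1×10⁻⁶×61×700 = 0.7637 mm.
The rigid supports impose zero overall length change; the single axial force P common to all segments must satisfy P Σ Lᵢ/(AᵢEᵢ) = δ_free.
Σ Lᵢ/(AᵢEᵢ) = 600/(2500×108×10³) + 700/(1400×147×10³) = 5.624×10⁻⁶ mm/N.
Hence P = δ_free / Σ(L/AE) = 0.7637/5.624×10⁻⁶ = 135.8 kN (compressive).
σ_{invar} = P / A = 135800 / 1400 = 97 MPa.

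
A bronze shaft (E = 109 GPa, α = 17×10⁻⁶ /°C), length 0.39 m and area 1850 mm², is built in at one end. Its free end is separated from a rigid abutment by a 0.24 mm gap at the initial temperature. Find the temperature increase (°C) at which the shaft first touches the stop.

The gap closes when αΔT L = 0.24 mm, since the shaft is still unstressed at that instant.
So ΔT = g/(αL) = 0.24/(17×10⁻⁶ × 390) = 36.2 °C.

ΔT ≈ 36.2 °C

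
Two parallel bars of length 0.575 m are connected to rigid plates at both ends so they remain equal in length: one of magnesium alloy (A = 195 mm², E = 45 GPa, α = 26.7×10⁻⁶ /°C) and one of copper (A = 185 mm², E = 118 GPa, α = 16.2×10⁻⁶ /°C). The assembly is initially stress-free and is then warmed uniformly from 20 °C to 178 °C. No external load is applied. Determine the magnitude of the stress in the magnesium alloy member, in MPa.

Equilibrium of a rigid end plate with no external load gives equal and opposite internal forces ±P in the two members. Since α_{magnesium alloy} > α_{copper}, heating drives the magnesium alloy into compression and the copper into tension.
Equating the net (thermal + elastic) strains gives |α₁ − α₂|·ΔT = P·[1/(A₁E₁) + 1/(A₂E₂)].
|α₁ − α₂|·ΔT = 10.5×10⁻⁶ × 158 = 0.001659.
1/(A₁E₁) + 1/(A₂E₂) = 1/(195×45×10³) + 1/(185×118×10³) = 1.598×10⁻⁷ N⁻¹.
So P = 0.001659 / 1.598×10⁻⁷ = 10.38 kN.
σ_{magnesium alloy} = P/A₁ = 10380/195 = 53.25 MPa, compressive.

σ ≈ 53.3 MPa (compressive)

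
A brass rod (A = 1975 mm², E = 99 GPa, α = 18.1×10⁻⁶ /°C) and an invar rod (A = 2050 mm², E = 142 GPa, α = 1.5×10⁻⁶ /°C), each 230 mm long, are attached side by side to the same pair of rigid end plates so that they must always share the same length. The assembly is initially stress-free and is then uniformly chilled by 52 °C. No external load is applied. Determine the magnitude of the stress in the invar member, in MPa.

σ ≈ 49.3 MPa (compressive)

Equilibrium of a rigid end plate with no external load gives equal and opposite internal forces ±P in the two members. Since α_{brass} > α_{invar}, cooling drives the brass into tension and the invar into compression.
Equating the net (thermal + elastic) strains gives |α₁ − α₂|·ΔT = P·[1/(A₁E₁) + 1/(A₂E₂)].
|α₁ − α₂|·ΔT = 16.6×10⁻⁶ × 52 = 0.0008632.
1/(A₁E₁) + 1/(A₂E₂) = 1/(1975×99×10³) + 1/(2050×142×10³) = 8.55×10⁻⁹ N⁻¹.
P = 0.0008632 / 8.55×10⁻⁹ = 101000 N = 101 kN.
σ_{invar} = P/A₂ = 101000/2050 = 49.25 MPa, compressive.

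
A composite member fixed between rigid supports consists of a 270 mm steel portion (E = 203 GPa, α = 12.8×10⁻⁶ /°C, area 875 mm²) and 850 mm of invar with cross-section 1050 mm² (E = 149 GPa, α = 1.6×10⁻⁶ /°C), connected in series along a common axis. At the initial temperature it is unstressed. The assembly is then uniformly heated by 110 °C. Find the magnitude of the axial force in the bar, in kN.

P ≈ 76.2 kN (compressive)

Free thermal expansion of the whole bar: Σ αᵢΔT Lᵢ = 12.8×10⁻⁶×110×270 + 1.6×10⁻⁶×110×850 = 0.5298 mm.
The rigid supports impose zero overall length change; the single axial force P common to all segments must satisfy P Σ Lᵢ/(AᵢEᵢ) = δ_free.
Σ Lᵢ/(AᵢEᵢ) = 270/(875×203×10³) + 850/(1050×149×10³) = 6.953×10⁻⁶ mm/N.
Hence P = δ_free / Σ(L/AE) = 0.5298/6.953×10⁻⁶ = 76.19 kN (compressive).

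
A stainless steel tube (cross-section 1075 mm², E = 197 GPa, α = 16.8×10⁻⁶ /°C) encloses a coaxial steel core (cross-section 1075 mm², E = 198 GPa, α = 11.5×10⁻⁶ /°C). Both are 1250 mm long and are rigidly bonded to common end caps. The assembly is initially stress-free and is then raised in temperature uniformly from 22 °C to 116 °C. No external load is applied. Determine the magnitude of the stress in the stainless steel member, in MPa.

σ ≈ 49.2 MPa (compressive)

Both members must finish at the same length. With the larger α, the stainless steel tends to over-expand; the plates restrain it, putting the stainless steel in compression and the steel in tension. With no external load the two internal forces are equal and opposite, magnitude P.
Compatibility of the two members (thermal + elastic change equal): (α₁ − α₂)ΔT = P·[1/(A₁E₁) + 1/(A₂E₂)].
|α₁ − α₂|·ΔT = 5.3×10⁻⁶ × 94 = 0.0004982.
1/(A₁E₁) + 1/(A₂E₂) = 1/(1075×197×10³) + 1/(1075×198×10³) = 9.42×10⁻⁹ N⁻¹.
So P = 0.0004982 / 9.42×10⁻⁹ = 52.89 kN.
σ_{stainless steel} = P/A₁ = 52890/1075 = 49.2 MPa, compressive.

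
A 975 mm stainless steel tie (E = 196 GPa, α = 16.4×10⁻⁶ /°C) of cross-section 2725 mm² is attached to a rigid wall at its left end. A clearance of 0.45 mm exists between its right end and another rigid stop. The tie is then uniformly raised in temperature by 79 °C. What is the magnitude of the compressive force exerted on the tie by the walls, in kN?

P ≈ 445 kN

If the wall were absent the tie would grow by αΔT L = 16.4×10⁻⁶ × 79 × 975 = 1.263 mm.
This exceeds the 0.45 mm gap, so the wall pushes back. The portion of expansion that must be recovered elastically is δ_free − gap = 1.263 − 0.45 = 0.8132 mm.
Compatibility: PL/(AE) = 0.8132 mm, so σ = P/A = E × (0.8132/975) = 163.5 MPa.
P = σA = 163.5 × 2725 = 445.5 kN.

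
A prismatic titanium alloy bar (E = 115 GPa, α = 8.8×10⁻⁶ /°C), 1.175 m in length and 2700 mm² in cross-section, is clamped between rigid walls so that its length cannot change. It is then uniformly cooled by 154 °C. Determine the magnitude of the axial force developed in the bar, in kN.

P ≈ 421 kN (tensile)

With zero net strain, σ = E·αΔT = 115 GPa × 8.8×10⁻⁶ × 154 = 155.8 MPa.
P = AEαΔT = 2700 × 115×10³ × 8.8×10⁻⁶ × 154 = 420.8 kN (tensile).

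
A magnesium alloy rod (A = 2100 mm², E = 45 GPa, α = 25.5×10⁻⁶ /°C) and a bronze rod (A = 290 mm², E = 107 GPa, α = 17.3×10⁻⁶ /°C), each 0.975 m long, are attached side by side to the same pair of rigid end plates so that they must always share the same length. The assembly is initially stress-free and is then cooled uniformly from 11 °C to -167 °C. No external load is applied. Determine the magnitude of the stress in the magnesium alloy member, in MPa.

Both members must finish at the same length. With the larger α, the magnesium alloy tends to over-contract; the plates restrain it, putting the magnesium alloy in tension and the bronze in compression. With no external load the two internal forces are equal and opposite, magnitude P.
Setting the final lengths equal and cancelling L: (α₁ − α₂)ΔT = P/(A₁E₁) + P/(A₂E₂).
|α₁ − α₂|·ΔT = 8.2×10⁻⁶ × 178 = 0.00146.
1/(A₁E₁) + 1/(A₂E₂) = 1/(2100×45×10³) + 1/(290×107×10³) = 4.281×10⁻⁸ N⁻¹.
P = 0.00146 / 4.281×10⁻⁸ = 34100 N = 34.1 kN.
σ_{magnesium alloy} = P/A₁ = 34100/2100 = 16.24 MPa, tensile.

σ ≈ 16.2 MPa (tensile)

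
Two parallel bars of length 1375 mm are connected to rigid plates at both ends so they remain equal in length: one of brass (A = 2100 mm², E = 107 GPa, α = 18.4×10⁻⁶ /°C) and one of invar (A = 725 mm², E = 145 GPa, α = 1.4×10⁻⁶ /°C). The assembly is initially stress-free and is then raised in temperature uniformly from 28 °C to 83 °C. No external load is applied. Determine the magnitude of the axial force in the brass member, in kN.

Both members must finish at the same length. With the larger α, the brass tends to over-expand; the plates restrain it, putting the brass in compression and the invar in tension. With no external load the two internal forces are equal and opposite, magnitude P.
Compatibility of the two members (thermal + elastic change equal): (α₁ − α₂)ΔT = P·[1/(A₁E₁) + 1/(A₂E₂)].
|α₁ − α₂|·ΔT = 17×10⁻⁶ × 55 = 0.000935.
1/(A₁E₁) + 1/(A₂E₂) = 1/(2100×107×10³) + 1/(725×145×10³) = 1.396×10⁻⁸ N⁻¹.
P = 0.000935 / 1.396×10⁻⁸ = 66960 N = 66.96 kN.

P ≈ 67 kN (compressive in the brass)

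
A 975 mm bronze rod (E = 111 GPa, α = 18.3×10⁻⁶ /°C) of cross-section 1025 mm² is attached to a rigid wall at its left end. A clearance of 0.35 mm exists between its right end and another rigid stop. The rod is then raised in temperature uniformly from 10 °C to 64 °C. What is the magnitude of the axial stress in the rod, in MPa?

σ ≈ 69.8 MPa (compressive)

Unrestrained expansion: δ_free = αΔT L = 18.3×10⁻⁶ × 54 × 975 = 0.9635 mm.
The gap closes (δ_free > 0.35 mm) and the wall then resists a further 0.9635 − 0.35 = 0.6135 mm of expansion.
Compatibility: PL/(AE) = 0.6135 mm, so σ = P/A = E × (0.6135/975) = 69.84 MPa.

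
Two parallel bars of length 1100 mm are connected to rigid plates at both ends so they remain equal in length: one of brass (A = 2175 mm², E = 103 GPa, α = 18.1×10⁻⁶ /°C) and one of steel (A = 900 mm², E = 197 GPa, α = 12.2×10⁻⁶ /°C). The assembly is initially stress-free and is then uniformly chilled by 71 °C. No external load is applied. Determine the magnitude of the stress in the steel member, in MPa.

σ ≈ 46.1 MPa (compressive)

Both members must finish at the same length. With the larger α, the brass tends to over-contract; the plates restrain it, putting the brass in tension and the steel in compression. With no external load the two internal forces are equal and opposite, magnitude P.
Setting the final lengths equal and cancelling L: (α₁ − α₂)ΔT = P/(A₁E₁) + P/(A₂E₂).
|α₁ − α₂|·ΔT = 5.9×10⁻⁶ × 71 = 0.0004189.
1/(A₁E₁) + 1/(A₂E₂) = 1/(2175×103×10³) + 1/(900×197×10³) = 1.01×10⁻⁸ N⁻¹.
P = 0.0004189 / 1.01×10⁻⁸ = 41460 N = 41.46 kN.
σ_{steel} = P/A₂ = 41460/900 = 46.07 MPa, compressive.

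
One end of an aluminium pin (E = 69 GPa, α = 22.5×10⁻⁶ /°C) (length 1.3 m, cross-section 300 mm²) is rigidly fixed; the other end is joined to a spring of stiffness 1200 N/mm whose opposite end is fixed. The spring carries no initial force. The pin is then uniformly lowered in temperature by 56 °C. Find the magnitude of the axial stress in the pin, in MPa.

σ ≈ 6.09 MPa (tensile)

Free thermal contraction: δ_free = αΔT L = 22.5×10⁻⁶ × 56 × 1300 = 1.638 mm.
Let P be the tensile force in the spring. The pin extends elastically by PL/(AE) and the spring stretches by P/k; together these equal δ_free.
So P = δ_free / [L/(AE) + 1/k] = 1.638 / [ 1300/(300×69×10³) + 1/(1200) ].
P = 1.638 / 0.0008961 = 1828 N.
σ = P/A = 1828/300 = 6.093 MPa.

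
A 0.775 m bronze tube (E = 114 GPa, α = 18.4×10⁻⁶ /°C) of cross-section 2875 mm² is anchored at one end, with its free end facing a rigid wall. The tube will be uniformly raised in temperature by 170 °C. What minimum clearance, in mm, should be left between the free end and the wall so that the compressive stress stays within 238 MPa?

With no wall the tube would lengthen by αΔT L = 18.4×10⁻⁶ × 170 × 775 = 2.424 mm.
A stress of 238 MPa corresponds to the wall pushing the tube back by σL/E = 238×775/(114×10³) = 1.618 mm.
So the gap has to take up the difference, g_min = δ_free − σL/E = 2.424 − 1.618 = 0.8062 mm.

g ≈ 0.806 mm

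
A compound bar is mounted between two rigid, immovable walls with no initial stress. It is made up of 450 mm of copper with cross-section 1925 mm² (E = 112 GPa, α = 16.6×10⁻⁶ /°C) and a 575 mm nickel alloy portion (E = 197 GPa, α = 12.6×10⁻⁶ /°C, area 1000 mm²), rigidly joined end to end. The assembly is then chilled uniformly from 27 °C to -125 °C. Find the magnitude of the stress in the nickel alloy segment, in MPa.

If the supports were absent, the total length change would be Σ αᵢΔT Lᵢ = 16.6×10⁻⁶×152×450 + 12.6×10⁻⁶×152×575 = 2.237 mm.
The walls prevent any net length change, so an axial force P (same in every segment) develops. Compatibility: P · Σ Lᵢ/(AᵢEᵢ) = δ_free.
The series flexibility is Σ Lᵢ/(AᵢEᵢ) = 450/(1925×112×10³) + 575/(1000×197×10³) = 5.006×10⁻⁶ mm/N.
P = 2.237 / 5.006×10⁻⁶ = 446800 N = 446.8 kN, tensile.
σ_{nickel alloy} = P / A = 446800 / 1000 = 446.8 MPa.

σ ≈ 447 MPa (tensile)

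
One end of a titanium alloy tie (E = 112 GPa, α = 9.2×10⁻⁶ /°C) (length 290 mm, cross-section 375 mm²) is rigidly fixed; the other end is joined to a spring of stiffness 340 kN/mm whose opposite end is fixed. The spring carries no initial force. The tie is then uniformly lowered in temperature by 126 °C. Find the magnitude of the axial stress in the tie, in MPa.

The unrestrained thermal change is αΔT L = 9.2×10⁻⁶ × 126 × 290 = 0.3362 mm.
Let P be the tensile force in the spring. The tie extends elastically by PL/(AE) and the spring stretches by P/k; together these equal δ_free.
P [ L/(AE) + 1/k ] = δ_free → P [ 290/(375×112×10³) + 1/(340×10³) ] = 0.3362.
P = 0.3362 / 9.846×10⁻⁶ = 34140 N.
σ = P/A = 34140/375 = 91.05 MPa.

σ ≈ 91 MPa (tensile)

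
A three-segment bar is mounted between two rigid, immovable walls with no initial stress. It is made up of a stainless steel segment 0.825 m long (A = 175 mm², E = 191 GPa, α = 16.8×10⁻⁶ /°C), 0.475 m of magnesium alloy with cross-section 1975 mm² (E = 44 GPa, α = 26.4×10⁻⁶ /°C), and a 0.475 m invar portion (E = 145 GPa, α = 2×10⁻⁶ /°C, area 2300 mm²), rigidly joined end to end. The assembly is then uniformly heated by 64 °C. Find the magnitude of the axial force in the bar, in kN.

P ≈ 55.4 kN (compressive)

With the walls removed the bar would change length by δ_free = Σ αᵢΔT Lᵢ = 16.8×10⁻⁶×64×825 + 26.4×10⁻⁶×64×475 + 2×10⁻⁶×64×475 = 1.75 mm.
The rigid supports impose zero overall length change; the single axial force P common to all segments must satisfy P Σ Lᵢ/(AᵢEᵢ) = δ_free.
Σ Lᵢ/(AᵢEᵢ) = 825/(175×191×10³) + 475/(1975×44×10³) + 475/(2300×145×10³) = 3.157×10⁻⁵ mm/N.
Hence P = δ_free / Σ(L/AE) = 1.75/3.157×10⁻⁵ = 55.44 kN (compressive).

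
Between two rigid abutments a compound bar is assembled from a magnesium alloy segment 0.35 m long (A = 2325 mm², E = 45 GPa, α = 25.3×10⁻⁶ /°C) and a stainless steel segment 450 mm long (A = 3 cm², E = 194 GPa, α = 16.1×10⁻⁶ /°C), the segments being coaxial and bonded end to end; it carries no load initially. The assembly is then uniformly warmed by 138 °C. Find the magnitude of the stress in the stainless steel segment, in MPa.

With the walls removed the bar would change length by δ_free = Σ αᵢΔT Lᵢ = 25.3×10⁻⁶×138×350 + 16.1×10⁻⁶×138×450 = 2.222 mm.
The rigid supports impose zero overall length change; the single axial force P common to all segments must satisfy P Σ Lᵢ/(AᵢEᵢ) = δ_free.
Σ Lᵢ/(AᵢEᵢ) = 350/(2325×45×10³) + 450/(300×194×10³) = 1.108×10⁻⁵ mm/N.
So P = 2.222 / 1.108×10⁻⁵ = 200.6 kN, compressive.
σ_{stainless steel} = P / A = 200600 / 300 = 668.6 MPa.

σ ≈ 669 MPa (compressive)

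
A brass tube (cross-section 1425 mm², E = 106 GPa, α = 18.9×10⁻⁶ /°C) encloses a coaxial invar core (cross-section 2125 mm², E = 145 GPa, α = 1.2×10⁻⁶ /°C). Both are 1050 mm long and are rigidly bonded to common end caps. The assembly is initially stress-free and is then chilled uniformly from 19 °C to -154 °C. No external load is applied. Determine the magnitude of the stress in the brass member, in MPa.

σ ≈ 218 MPa (tensile)

The brass has the larger α, so on cooling it would change length more than the invar if both were free. The rigid plates force a common final length, so the brass is put into tension and the invar into compression, with equal and opposite forces P (no external load).
Equating the net (thermal + elastic) strains gives |α₁ − α₂|·ΔT = P·[1/(A₁E₁) + 1/(A₂E₂)].
|α₁ − α₂|·ΔT = 17.7×10⁻⁶ × 173 = 0.003062.
1/(A₁E₁) + 1/(A₂E₂) = 1/(1425×106×10³) + 1/(2125×145×10³) = 9.866×10⁻⁹ N⁻¹.
So P = 0.003062 / 9.866×10⁻⁹ = 310.4 kN.
σ_{brass} = P/A₁ = 310400/1425 = 217.8 MPa, tensile.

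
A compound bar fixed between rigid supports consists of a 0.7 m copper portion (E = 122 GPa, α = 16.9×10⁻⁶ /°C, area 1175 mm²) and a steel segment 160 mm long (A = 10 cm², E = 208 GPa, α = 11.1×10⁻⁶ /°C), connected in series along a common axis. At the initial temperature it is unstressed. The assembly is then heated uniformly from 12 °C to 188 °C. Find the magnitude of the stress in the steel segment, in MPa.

σ ≈ 424 MPa (compressive)

With the walls removed the bar would change length by δ_free = Σ αᵢΔT Lᵢ = 16.9×10⁻⁶×176×700 + 11.1×10⁻⁶×176×160 = 2.395 mm.
Since the ends are fixed, an axial force P builds up, equal in every segment, with P · Σ Lᵢ/(AᵢEᵢ) = δ_free.
The series flexibility is Σ Lᵢ/(AᵢEᵢ) = 700/(1175×122×10³) + 160/(1000×208×10³) = 5.652×10⁻⁶ mm/N.
Hence P = δ_free / Σ(L/AE) = 2.395/5.652×10⁻⁶ = 423.7 kN (compressive).
σ_{steel} = P / A = 423700 / 1000 = 423.7 MPa.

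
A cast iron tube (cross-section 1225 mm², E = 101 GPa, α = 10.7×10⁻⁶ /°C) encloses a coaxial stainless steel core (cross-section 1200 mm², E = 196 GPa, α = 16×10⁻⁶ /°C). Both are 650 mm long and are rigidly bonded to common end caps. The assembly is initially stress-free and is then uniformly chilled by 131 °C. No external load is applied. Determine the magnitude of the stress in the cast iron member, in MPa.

σ ≈ 46 MPa (compressive)

Equilibrium of a rigid end plate with no external load gives equal and opposite internal forces ±P in the two members. Since α_{stainless steel} > α_{cast iron}, cooling drives the stainless steel into tension and the cast iron into compression.
Setting the final lengths equal and cancelling L: (α₁ − α₂)ΔT = P/(A₁E₁) + P/(A₂E₂).
|α₁ − α₂|·ΔT = 5.3×10⁻⁶ × 131 = 0.0006943.
1/(A₁E₁) + 1/(A₂E₂) = 1/(1225×101×10³) + 1/(1200×196×10³) = 1.233×10⁻⁸ N⁻¹.
So P = 0.0006943 / 1.233×10⁻⁸ = 56.29 kN.
σ_{cast iron} = P/A₁ = 56290/1225 = 45.95 MPa, compressive.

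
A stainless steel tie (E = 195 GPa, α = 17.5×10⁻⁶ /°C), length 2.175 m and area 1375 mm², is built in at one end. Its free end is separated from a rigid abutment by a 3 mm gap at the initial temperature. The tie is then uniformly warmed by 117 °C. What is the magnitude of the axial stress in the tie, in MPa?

Unrestrained expansion: δ_free = αΔT L = 17.5×10⁻⁶ × 117 × 2175 = 4.453 mm.
After closing the 3 mm clearance, 4.453 − 3 = 1.453 mm of expansion remains to be suppressed by the wall.
So σ = E(δ_free − g)/L = 195×10³ × 1.453/2175 = 130.3 MPa.

σ ≈ 130 MPa (compressive)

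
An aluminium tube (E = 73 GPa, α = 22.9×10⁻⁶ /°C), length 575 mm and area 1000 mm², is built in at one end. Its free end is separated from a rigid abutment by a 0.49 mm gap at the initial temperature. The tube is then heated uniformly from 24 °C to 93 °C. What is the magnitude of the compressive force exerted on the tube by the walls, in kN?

Free thermal elongation = αΔT L = 22.9×10⁻⁶ × 69 × 575 = 0.9086 mm.
The gap closes (δ_free > 0.49 mm) and the wall then resists a further 0.9086 − 0.49 = 0.4186 mm of expansion.
So σ = E(δ_free − g)/L = 73×10³ × 0.4186/575 = 53.14 MPa.
Force on the wall = σA = 53.14 × 1000 mm² = 53.14 kN.

P ≈ 53.1 kN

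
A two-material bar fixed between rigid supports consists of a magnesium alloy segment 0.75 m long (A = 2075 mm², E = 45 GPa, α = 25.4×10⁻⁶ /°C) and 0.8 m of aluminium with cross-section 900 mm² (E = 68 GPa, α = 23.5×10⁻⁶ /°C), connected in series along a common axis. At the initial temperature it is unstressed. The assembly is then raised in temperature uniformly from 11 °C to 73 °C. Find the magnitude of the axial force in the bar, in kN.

P ≈ 111 kN (compressive)

With the walls removed the bar would change length by δ_free = Σ αᵢΔT Lᵢ = 25.4×10⁻⁶×62×750 + 23.5×10⁻⁶×62×800 = 2.347 mm.
Since the ends are fixed, an axial force P builds up, equal in every segment, with P · Σ Lᵢ/(AᵢEᵢ) = δ_free.
The series flexibility is Σ Lᵢ/(AᵢEᵢ) = 750/(2075×45×10³) + 800/(900×68×10³) = 2.11×10⁻⁵ mm/N.
So P = 2.347 / 2.11×10⁻⁵ = 111.2 kN, compressive.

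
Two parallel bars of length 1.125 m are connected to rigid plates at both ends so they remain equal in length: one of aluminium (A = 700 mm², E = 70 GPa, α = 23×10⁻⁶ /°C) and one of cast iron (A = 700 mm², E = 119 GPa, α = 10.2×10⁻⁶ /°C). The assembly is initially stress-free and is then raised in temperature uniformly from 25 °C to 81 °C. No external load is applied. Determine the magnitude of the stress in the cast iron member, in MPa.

σ ≈ 31.6 MPa (tensile)

Equilibrium of a rigid end plate with no external load gives equal and opposite internal forces ±P in the two members. Since α_{aluminium} > α_{cast iron}, heating drives the aluminium into compression and the cast iron into tension.
Compatibility of the two members (thermal + elastic change equal): (α₁ − α₂)ΔT = P·[1/(A₁E₁) + 1/(A₂E₂)].
|α₁ − α₂|·ΔT = 12.8×10⁻⁶ × 56 = 0.0007168.
1/(A₁E₁) + 1/(A₂E₂) = 1/(700×70×10³) + 1/(700×119×10³) = 3.241×10⁻⁸ N⁻¹.
P = 0.0007168 / 3.241×10⁻⁸ = 22110 N = 22.11 kN.
σ_{cast iron} = P/A₂ = 22110/700 = 31.59 MPa, tensile.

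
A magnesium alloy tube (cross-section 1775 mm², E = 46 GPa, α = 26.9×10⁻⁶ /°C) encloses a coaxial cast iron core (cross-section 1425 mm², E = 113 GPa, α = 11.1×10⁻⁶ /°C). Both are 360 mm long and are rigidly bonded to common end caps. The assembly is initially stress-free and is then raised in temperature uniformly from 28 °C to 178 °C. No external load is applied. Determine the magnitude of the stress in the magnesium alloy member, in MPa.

Equilibrium of a rigid end plate with no external load gives equal and opposite internal forces ±P in the two members. Since α_{magnesium alloy} > α_{cast iron}, heating drives the magnesium alloy into compression and the cast iron into tension.
Equating the net (thermal + elastic) strains gives |α₁ − α₂|·ΔT = P·[1/(A₁E₁) + 1/(A₂E₂)].
|α₁ − α₂|·ΔT = 15.8×10⁻⁶ × 150 = 0.00237.
1/(A₁E₁) + 1/(A₂E₂) = 1/(1775×46×10³) + 1/(1425×113×10³) = 1.846×10⁻⁸ N⁻¹.
So P = 0.00237 / 1.846×10⁻⁸ = 128.4 kN.
σ_{magnesium alloy} = P/A₁ = 128400/1775 = 72.34 MPa, compressive.

σ ≈ 72.3 MPa (compressive)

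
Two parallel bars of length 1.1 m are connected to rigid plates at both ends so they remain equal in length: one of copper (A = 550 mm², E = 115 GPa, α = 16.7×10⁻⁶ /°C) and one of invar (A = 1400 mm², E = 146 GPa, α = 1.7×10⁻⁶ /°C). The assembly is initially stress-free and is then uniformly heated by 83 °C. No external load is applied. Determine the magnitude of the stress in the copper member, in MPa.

Both members must finish at the same length. With the larger α, the copper tends to over-expand; the plates restrain it, putting the copper in compression and the invar in tension. With no external load the two internal forces are equal and opposite, magnitude P.
Compatibility of the two members (thermal + elastic change equal): (α₁ − α₂)ΔT = P·[1/(A₁E₁) + 1/(A₂E₂)].
|α₁ − α₂|·ΔT = 15×10⁻⁶ × 83 = 0.001245.
1/(A₁E₁) + 1/(A₂E₂) = 1/(550×115×10³) + 1/(1400×146×10³) = 2.07×10⁻⁸ N⁻¹.
P = 0.001245 / 2.07×10⁻⁸ = 60140 N = 60.14 kN.
σ_{copper} = P/A₁ = 60140/550 = 109.3 MPa, compressive.

σ ≈ 109 MPa (compressive)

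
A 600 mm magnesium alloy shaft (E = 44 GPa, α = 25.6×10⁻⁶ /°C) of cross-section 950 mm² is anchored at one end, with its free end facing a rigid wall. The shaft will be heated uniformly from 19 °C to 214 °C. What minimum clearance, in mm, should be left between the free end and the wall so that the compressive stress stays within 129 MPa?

Free expansion if unrestrained: δ_free = αΔT L = 25.6×10⁻⁶ × 195 × 600 = 2.995 mm.
A stress of 129 MPa corresponds to the wall pushing the shaft back by σL/E = 129×600/(44×10³) = 1.759 mm.
The gap must absorb the remainder: g_min = 2.995 − 1.759 = 1.236 mm.

g ≈ 1.24 mm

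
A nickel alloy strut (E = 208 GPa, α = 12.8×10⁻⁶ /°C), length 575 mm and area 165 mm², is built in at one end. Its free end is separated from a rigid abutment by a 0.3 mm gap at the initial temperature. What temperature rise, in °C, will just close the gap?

Contact occurs when the free expansion equals the gap: αΔT L = 0.3 mm.
ΔT = 0.3 / (12.8×10⁻⁶ × 575) = 40.76 °C.

ΔT ≈ 40.8 °C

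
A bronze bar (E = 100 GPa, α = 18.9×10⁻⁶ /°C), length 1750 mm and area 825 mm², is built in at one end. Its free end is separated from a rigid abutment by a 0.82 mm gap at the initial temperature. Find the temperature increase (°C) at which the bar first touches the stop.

Contact occurs when the free expansion equals the gap: αΔT L = 0.82 mm.
So ΔT = g/(αL) = 0.82/(18.9×10⁻⁶ × 1750) = 24.79 °C.

ΔT ≈ 24.8 °C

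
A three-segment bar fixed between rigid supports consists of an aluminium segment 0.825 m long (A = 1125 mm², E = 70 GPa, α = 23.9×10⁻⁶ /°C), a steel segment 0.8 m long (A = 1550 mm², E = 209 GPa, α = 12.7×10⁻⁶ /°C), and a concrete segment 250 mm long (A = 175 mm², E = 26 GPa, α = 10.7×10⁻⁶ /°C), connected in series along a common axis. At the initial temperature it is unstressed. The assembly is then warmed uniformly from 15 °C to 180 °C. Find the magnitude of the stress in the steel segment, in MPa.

σ ≈ 51 MPa (compressive)

If the supports were absent, the total length change would be Σ αᵢΔT Lᵢ = 23.9×10⁻⁶×165×825 + 12.7×10⁻⁶×165×800 + 10.7×10⁻⁶×165×250 = 5.371 mm.
The rigid supports impose zero overall length change; the single axial force P common to all segments must satisfy P Σ Lᵢ/(AᵢEᵢ) = δ_free.
The series flexibility is Σ Lᵢ/(AᵢEᵢ) = 825/(1125×70×10³) + 800/(1550×209×10³) + 250/(175×26×10³) = 6.789×10⁻⁵ mm/N.
P = 5.371 / 6.789×10⁻⁵ = 79110 N = 79.11 kN, compressive.
σ_{steel} = P / A = 79110 / 1550 = 51.04 MPa.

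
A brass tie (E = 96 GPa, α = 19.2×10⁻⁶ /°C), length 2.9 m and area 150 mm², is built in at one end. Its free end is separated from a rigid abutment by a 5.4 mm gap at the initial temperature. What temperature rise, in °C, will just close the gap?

ΔT ≈ 97 °C

Contact occurs when the free expansion equals the gap: αΔT L = 5.4 mm.
So ΔT = g/(αL) = 5.4/(19.2×10⁻⁶ × 2900) = 96.98 °C.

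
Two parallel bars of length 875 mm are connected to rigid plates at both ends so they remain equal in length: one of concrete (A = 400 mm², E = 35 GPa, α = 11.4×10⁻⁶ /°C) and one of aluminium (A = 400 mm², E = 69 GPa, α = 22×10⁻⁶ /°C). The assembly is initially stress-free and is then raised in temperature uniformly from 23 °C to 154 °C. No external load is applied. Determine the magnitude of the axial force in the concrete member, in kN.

P ≈ 12.9 kN (tensile in the concrete)

Both members must finish at the same length. With the larger α, the aluminium tends to over-expand; the plates restrain it, putting the aluminium in compression and the concrete in tension. With no external load the two internal forces are equal and opposite, magnitude P.
Equating the net (thermal + elastic) strains gives |α₁ − α₂|·ΔT = P·[1/(A₁E₁) + 1/(A₂E₂)].
|α₁ − α₂|·ΔT = 10.6×10⁻⁶ × 131 = 0.001389.
1/(A₁E₁) + 1/(A₂E₂) = 1/(400×35×10³) + 1/(400×69×10³) = 1.077×10⁻⁷ N⁻¹.
P = 0.001389 / 1.077×10⁻⁷ = 12900 N = 12.9 kN.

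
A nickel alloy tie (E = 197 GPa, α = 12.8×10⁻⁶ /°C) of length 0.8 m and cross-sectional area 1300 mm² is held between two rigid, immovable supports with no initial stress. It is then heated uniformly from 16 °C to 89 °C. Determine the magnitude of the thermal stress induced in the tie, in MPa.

σ ≈ 184 MPa (compressive)

The supports are rigid, so the total axial strain is zero. The restrained thermal strain is ε = αΔT = 12.8×10⁻⁶ × 73 = 934.4×10⁻⁶.
The stress required to suppress this strain is σ = Eε = 197×10³ × 934.4×10⁻⁶ = 184.1 MPa, compressive since the tie is trying to expand.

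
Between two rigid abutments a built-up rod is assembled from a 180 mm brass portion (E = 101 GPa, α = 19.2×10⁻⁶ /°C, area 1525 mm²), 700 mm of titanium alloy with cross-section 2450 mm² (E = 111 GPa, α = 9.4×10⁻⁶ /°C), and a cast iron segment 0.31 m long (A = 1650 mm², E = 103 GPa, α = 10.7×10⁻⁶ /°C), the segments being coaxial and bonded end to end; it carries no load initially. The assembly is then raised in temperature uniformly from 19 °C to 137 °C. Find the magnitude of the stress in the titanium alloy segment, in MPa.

Free thermal expansion of the whole bar: Σ αᵢΔT Lᵢ = 19.2×10⁻⁶×118×180 + 9.4×10⁻⁶×118×700 + 10.7×10⁻⁶×118×310 = 1.576 mm.
The rigid supports impose zero overall length change; the single axial force P common to all segments must satisfy P Σ Lᵢ/(AᵢEᵢ) = δ_free.
The series flexibility is Σ Lᵢ/(AᵢEᵢ) = 180/(1525×101×10³) + 700/(2450×111×10³) + 310/(1650×103×10³) = 5.567×10⁻⁶ mm/N.
Hence P = δ_free / Σ(L/AE) = 1.576/5.567×10⁻⁶ = 283 kN (compressive).
σ_{titanium alloy} = P / A = 283000 / 2450 = 115.5 MPa.

σ ≈ 116 MPa (compressive)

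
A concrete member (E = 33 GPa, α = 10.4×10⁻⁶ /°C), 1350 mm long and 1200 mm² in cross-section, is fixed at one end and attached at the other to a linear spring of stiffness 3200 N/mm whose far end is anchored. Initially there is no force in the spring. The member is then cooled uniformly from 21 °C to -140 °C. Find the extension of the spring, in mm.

δ ≈ 2.04 mm

If the spring were absent the member would shorten by αΔT L = 10.4×10⁻⁶ × 161 × 1350 = 2.26 mm.
Let P be the tensile force in the spring. The member extends elastically by PL/(AE) and the spring stretches by P/k; together these equal δ_free.
P [ L/(AE) + 1/k ] = δ_free → P [ 1350/(1200×33×10³) + 1/(3200) ] = 2.26.
P = 2.26 / 0.0003466 = 6522 N.
Spring extension = P/k = 6522/(3200) = 2.038 mm.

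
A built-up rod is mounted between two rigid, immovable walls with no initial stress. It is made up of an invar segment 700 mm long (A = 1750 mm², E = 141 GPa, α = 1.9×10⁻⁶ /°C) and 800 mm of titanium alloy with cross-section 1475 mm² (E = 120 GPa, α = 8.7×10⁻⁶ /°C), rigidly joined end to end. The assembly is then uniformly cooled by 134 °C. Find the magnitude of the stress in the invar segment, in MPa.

With the walls removed the bar would change length by δ_free = Σ αᵢΔT Lᵢ = 1.9×10⁻⁶×134×700 + 8.7×10⁻⁶×134×800 = 1.111 mm.
Since the ends are fixed, an axial force P builds up, equal in every segment, with P · Σ Lᵢ/(AᵢEᵢ) = δ_free.
The series flexibility is Σ Lᵢ/(AᵢEᵢ) = 700/(1750×141×10³) + 800/(1475×120×10³) = 7.357×10⁻⁶ mm/N.
P = 1.111 / 7.357×10⁻⁶ = 151000 N = 151 kN, tensile.
σ_{invar} = P / A = 151000 / 1750 = 86.29 MPa.

σ ≈ 86.3 MPa (tensile)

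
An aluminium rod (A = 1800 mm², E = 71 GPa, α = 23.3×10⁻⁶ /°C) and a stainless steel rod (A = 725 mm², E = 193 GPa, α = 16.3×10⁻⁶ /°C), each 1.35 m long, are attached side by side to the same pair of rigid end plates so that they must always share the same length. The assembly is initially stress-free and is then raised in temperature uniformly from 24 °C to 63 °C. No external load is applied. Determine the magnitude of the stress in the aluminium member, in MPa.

σ ≈ 10.1 MPa (compressive)

Both members must finish at the same length. With the larger α, the aluminium tends to over-expand; the plates restrain it, putting the aluminium in compression and the stainless steel in tension. With no external load the two internal forces are equal and opposite, magnitude P.
Equating the net (thermal + elastic) strains gives |α₁ − α₂|·ΔT = P·[1/(A₁E₁) + 1/(A₂E₂)].
|α₁ − α₂|·ΔT = 7×10⁻⁶ × 39 = 0.000273.
1/(A₁E₁) + 1/(A₂E₂) = 1/(1800×71×10³) + 1/(725×193×10³) = 1.497×10⁻⁸ N⁻¹.
So P = 0.000273 / 1.497×10⁻⁸ = 18.23 kN.
σ_{aluminium} = P/A₁ = 18230/1800 = 10.13 MPa, compressive.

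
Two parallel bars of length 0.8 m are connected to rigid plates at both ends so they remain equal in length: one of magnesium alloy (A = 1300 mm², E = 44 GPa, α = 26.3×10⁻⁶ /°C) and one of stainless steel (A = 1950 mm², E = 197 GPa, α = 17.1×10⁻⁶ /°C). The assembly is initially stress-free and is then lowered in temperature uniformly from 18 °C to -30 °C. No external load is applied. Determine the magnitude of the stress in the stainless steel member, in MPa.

σ ≈ 11.3 MPa (compressive)

Equilibrium of a rigid end plate with no external load gives equal and opposite internal forces ±P in the two members. Since α_{magnesium alloy} > α_{stainless steel}, cooling drives the magnesium alloy into tension and the stainless steel into compression.
Equating the net (thermal + elastic) strains gives |α₁ − α₂|·ΔT = P·[1/(A₁E₁) + 1/(A₂E₂)].
|α₁ − α₂|·ΔT = 9.2×10⁻⁶ × 48 = 0.0004416.
1/(A₁E₁) + 1/(A₂E₂) = 1/(1300×44×10³) + 1/(1950×197×10³) = 2.009×10⁻⁸ N⁻¹.
So P = 0.0004416 / 2.009×10⁻⁸ = 21.99 kN.
σ_{stainless steel} = P/A₂ = 21990/1950 = 11.27 MPa, compressive.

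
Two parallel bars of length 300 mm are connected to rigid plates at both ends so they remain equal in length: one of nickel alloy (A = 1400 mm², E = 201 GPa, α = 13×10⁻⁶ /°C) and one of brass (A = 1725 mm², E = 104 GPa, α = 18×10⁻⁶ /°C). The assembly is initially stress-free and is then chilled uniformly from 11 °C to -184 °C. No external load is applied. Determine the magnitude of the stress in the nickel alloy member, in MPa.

Equilibrium of a rigid end plate with no external load gives equal and opposite internal forces ±P in the two members. Since α_{brass} > α_{nickel alloy}, cooling drives the brass into tension and the nickel alloy into compression.
Equating the net (thermal + elastic) strains gives |α₁ − α₂|·ΔT = P·[1/(A₁E₁) + 1/(A₂E₂)].
|α₁ − α₂|·ΔT = 5×10⁻⁶ × 195 = 0.000975.
1/(A₁E₁) + 1/(A₂E₂) = 1/(1400×201×10³) + 1/(1725×104×10³) = 9.128×10⁻⁹ N⁻¹.
P = 0.000975 / 9.128×10⁻⁹ = 106800 N = 106.8 kN.
σ_{nickel alloy} = P/A₁ = 106800/1400 = 76.3 MPa, compressive.

σ ≈ 76.3 MPa (compressive)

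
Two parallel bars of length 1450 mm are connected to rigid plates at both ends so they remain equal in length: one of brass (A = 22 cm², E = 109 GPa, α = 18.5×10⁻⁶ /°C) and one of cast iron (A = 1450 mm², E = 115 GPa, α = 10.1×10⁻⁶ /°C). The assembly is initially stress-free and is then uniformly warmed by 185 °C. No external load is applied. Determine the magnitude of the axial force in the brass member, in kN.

P ≈ 153 kN (compressive in the brass)

The brass has the larger α, so on heating it would change length more than the cast iron if both were free. The rigid plates force a common final length, so the brass is put into compression and the cast iron into tension, with equal and opposite forces P (no external load).
Setting the final lengths equal and cancelling L: (α₁ − α₂)ΔT = P/(A₁E₁) + P/(A₂E₂).
|α₁ − α₂|·ΔT = 8.4×10⁻⁶ × 185 = 0.001554.
1/(A₁E₁) + 1/(A₂E₂) = 1/(2200×109×10³) + 1/(1450×115×10³) = 1.017×10⁻⁸ N⁻¹.
So P = 0.001554 / 1.017×10⁻⁸ = 152.8 kN.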